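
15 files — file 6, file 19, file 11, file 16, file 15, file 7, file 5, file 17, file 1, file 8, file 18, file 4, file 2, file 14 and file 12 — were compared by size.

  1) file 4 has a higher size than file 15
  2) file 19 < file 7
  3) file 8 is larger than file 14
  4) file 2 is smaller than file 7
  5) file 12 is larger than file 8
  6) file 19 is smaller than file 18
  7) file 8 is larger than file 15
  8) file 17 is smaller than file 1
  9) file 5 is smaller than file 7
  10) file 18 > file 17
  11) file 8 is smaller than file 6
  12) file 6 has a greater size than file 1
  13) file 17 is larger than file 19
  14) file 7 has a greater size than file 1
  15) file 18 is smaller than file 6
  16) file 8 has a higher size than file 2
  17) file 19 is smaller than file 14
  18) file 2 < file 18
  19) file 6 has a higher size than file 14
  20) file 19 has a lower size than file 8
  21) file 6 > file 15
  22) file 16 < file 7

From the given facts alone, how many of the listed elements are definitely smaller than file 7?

6

Directly below file 7: file 19, file 2, file 16, file 1, file 5.
One step further: file 17 (6 so far).
Nothing else is reachable below file 7; 6 in all.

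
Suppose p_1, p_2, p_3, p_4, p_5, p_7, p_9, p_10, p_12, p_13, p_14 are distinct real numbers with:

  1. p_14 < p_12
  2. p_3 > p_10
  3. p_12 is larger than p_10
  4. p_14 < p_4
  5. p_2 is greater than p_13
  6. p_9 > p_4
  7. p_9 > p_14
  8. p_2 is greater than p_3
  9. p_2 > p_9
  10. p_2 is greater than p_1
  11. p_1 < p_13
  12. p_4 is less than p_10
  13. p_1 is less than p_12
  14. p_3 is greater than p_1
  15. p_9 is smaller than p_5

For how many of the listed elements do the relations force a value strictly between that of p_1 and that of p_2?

Chaining upward from p_1 reaches: p_3, p_13, p_12.
Chaining downward from p_2 reaches: p_14, p_4, p_9, p_10, p_3, p_13.
Strictly between p_1 and p_2 are those in both lists: p_3, p_13 — 2 elements.

2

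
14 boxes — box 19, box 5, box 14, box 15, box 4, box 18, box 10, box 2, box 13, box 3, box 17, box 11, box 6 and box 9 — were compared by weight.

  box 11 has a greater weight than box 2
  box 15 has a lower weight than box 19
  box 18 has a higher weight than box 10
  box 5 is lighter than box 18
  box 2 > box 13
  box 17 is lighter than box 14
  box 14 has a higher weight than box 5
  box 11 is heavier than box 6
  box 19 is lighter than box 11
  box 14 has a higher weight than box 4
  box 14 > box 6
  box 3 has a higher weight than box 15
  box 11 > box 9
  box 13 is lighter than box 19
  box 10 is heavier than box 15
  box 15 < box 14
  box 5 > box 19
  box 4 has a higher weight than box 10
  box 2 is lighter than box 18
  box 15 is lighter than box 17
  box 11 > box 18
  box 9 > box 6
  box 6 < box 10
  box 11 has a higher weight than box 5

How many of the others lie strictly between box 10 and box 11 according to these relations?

Chaining upward from box 10 reaches: box 18, box 4, box 14.
Chaining downward from box 11 reaches: box 15, box 6, box 13, box 19, box 2, box 9, box 5, box 18.
Strictly between box 10 and box 11 are those in both lists: box 18 — 1 element.

1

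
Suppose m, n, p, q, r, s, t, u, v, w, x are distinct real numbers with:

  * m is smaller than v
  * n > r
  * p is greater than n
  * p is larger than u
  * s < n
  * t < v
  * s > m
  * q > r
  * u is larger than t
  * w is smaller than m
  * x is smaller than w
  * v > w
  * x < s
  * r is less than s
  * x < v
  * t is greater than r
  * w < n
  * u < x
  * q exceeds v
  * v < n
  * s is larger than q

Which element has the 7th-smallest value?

Chaining the given pairs: r < t < u < x < w < m < v < q < s < n < p.
Counting 7 from the smallest end gives v.

v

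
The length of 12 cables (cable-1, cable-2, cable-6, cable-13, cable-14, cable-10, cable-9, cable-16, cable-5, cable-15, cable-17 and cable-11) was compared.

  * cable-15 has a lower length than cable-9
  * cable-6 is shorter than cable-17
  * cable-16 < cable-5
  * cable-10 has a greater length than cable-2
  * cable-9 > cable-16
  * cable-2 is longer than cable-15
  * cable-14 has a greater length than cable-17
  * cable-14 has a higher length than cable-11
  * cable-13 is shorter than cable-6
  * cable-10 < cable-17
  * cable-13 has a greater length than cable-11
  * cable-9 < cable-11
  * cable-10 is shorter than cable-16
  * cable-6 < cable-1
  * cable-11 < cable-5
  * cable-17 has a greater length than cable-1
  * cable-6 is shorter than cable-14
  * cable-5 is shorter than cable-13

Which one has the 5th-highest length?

Chaining the given pairs: cable-15 < cable-2 < cable-10 < cable-16 < cable-9 < cable-11 < cable-5 < cable-13 < cable-6 < cable-1 < cable-17 < cable-14.
Counting 5 from the largest end gives cable-13.

cable-13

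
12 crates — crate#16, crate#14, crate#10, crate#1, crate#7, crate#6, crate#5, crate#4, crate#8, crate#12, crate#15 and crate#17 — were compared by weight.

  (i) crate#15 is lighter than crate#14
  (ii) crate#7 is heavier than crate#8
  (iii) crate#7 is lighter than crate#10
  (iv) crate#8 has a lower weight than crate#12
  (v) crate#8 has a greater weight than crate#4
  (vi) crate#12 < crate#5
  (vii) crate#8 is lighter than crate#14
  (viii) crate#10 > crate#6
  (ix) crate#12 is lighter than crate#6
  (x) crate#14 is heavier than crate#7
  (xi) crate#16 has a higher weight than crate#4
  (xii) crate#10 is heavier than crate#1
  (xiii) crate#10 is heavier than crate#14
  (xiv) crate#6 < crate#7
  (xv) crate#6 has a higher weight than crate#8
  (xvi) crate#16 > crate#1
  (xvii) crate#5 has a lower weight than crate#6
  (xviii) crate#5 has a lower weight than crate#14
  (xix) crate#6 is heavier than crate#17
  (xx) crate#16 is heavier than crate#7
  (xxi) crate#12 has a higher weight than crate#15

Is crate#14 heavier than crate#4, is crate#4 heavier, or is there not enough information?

The relevant relations are crate#4 < crate#8; crate#8 < crate#12; crate#12 < crate#5; crate#5 < crate#6; crate#6 < crate#7; crate#7 < crate#14.
Chaining these gives crate#4 < crate#8 < crate#12 < crate#5 < crate#6 < crate#7 < crate#14.
So crate#14 is heavier.

crate#14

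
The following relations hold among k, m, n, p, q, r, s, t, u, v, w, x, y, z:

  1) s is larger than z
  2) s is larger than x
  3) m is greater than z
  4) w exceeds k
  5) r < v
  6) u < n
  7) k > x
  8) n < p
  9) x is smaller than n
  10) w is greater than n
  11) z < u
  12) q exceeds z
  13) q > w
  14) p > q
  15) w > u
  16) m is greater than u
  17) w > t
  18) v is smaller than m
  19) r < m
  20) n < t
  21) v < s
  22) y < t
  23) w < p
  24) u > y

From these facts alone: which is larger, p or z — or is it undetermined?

z < u and u < n give z < n.
Then n < t extends the chain to t.
With t < w: z < u < n < t < w.
Then w < q extends the chain to q.
With q < p: z < u < n < t < w < q < p.
So p is larger.

p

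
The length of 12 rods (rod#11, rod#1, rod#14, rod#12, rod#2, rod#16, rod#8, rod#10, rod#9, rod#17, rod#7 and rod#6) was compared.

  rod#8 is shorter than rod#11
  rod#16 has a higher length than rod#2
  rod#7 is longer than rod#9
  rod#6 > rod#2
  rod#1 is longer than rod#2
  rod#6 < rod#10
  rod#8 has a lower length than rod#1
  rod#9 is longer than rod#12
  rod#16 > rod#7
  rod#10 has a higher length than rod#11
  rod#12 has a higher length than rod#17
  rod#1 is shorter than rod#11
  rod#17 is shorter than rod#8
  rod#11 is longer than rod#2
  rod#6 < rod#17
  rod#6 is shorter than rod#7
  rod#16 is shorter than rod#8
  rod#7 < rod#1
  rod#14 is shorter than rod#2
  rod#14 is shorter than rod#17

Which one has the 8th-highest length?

The consecutive relations fix a unique order: rod#14 < rod#2 < rod#6 < rod#17 < rod#12 < rod#9 < rod#7 < rod#16 < rod#8 < rod#1 < rod#11 < rod#10.
Counting 8 from the largest end gives rod#12.

rod#12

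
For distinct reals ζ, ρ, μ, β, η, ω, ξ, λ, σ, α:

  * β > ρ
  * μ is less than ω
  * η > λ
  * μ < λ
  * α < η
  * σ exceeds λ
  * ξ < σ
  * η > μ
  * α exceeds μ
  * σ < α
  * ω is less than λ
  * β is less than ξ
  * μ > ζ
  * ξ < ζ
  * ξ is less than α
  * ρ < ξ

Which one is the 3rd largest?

Piecing the relations together gives one ordering: ρ < β < ξ < ζ < μ < ω < λ < σ < α < η.
The 3rd largest is σ.

σ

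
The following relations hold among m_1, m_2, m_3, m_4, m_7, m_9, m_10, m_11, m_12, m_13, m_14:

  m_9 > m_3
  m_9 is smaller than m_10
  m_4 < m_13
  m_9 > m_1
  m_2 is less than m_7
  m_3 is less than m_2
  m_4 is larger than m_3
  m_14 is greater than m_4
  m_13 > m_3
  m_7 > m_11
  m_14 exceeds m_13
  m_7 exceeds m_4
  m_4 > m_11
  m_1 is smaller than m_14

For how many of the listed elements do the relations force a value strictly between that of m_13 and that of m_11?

1

The relations place m_11 below m_13. An element lies strictly between them when it is forced above m_11 and also forced below m_13.
Above m_11: {m_4, m_7, m_14}. Below m_13: {m_3, m_4}.
Intersection: {m_4} — 1.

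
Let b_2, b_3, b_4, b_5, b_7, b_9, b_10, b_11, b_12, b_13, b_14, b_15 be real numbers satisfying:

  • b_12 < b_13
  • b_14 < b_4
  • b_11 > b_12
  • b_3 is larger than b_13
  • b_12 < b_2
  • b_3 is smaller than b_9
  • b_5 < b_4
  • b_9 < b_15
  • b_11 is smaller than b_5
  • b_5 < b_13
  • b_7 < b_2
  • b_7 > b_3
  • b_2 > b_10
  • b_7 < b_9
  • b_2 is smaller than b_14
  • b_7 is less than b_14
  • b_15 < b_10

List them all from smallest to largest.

b_12 < b_11 < b_5 < b_13 < b_3 < b_7 < b_9 < b_15 < b_10 < b_2 < b_14 < b_4

Nothing is placed below b_12, so it is least; from there b_12 < b_11; b_11 < b_5; b_5 < b_13; b_13 < b_3; b_3 < b_7; b_7 < b_9; b_9 < b_15; b_15 < b_10; b_10 < b_2; b_2 < b_14; b_14 < b_4, each given directly.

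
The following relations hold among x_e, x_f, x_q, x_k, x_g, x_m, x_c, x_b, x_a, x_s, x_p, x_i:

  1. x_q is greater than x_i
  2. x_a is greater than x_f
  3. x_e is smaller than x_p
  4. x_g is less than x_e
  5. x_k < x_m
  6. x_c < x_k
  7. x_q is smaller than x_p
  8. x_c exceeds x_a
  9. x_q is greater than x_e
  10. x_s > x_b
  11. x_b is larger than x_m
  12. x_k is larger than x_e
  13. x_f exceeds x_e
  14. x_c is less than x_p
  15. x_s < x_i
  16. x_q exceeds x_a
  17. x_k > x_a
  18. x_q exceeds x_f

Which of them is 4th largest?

The consecutive relations fix a unique order: x_g < x_e < x_f < x_a < x_c < x_k < x_m < x_b < x_s < x_i < x_q < x_p.
The 4th largest is x_s.

x_s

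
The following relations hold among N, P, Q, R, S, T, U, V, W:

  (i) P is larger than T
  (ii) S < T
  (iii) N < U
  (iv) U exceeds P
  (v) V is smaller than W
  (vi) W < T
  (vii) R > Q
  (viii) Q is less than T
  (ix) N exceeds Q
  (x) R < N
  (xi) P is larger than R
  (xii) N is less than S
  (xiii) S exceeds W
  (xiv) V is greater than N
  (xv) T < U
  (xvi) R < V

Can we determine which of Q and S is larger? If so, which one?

The relevant relations are Q < R; R < N; N < V; V < W; W < S.
Together: Q < R < N < V < W < S.
So S is larger.

S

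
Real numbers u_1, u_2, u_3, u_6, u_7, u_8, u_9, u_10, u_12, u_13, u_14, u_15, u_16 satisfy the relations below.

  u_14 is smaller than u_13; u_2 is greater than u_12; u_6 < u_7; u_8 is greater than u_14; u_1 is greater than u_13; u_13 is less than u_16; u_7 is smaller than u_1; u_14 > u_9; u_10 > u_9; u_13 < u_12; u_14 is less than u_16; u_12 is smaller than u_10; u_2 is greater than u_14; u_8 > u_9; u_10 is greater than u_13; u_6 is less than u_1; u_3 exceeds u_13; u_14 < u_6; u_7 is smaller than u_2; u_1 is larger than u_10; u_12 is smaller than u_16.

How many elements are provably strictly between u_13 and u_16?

1

The relations place u_13 below u_16. An element lies strictly between them when it is forced above u_13 and also forced below u_16.
Above u_13: {u_12, u_10, u_2, u_1, u_3}. Below u_16: {u_9, u_14, u_12}.
Intersection: {u_12} — 1.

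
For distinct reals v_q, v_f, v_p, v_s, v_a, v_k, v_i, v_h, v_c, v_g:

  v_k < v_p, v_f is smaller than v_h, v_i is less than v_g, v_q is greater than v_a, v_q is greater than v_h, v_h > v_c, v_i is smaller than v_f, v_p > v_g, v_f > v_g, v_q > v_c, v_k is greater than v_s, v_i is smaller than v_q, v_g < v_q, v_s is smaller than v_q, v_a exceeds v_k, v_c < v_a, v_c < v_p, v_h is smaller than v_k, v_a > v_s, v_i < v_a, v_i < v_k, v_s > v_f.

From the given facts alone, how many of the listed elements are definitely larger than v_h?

The elements the relations force above v_h are v_k, v_a, v_q, v_p — no chain reaches any other.
That is 4.

4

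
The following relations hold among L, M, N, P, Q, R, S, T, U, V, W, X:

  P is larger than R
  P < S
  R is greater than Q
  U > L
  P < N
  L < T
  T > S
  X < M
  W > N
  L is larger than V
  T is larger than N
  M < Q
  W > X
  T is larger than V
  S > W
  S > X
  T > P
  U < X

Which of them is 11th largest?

Piecing the relations together gives one ordering: V < L < U < X < M < Q < R < P < N < W < S < T.
Counting 11 from the largest end gives L.

L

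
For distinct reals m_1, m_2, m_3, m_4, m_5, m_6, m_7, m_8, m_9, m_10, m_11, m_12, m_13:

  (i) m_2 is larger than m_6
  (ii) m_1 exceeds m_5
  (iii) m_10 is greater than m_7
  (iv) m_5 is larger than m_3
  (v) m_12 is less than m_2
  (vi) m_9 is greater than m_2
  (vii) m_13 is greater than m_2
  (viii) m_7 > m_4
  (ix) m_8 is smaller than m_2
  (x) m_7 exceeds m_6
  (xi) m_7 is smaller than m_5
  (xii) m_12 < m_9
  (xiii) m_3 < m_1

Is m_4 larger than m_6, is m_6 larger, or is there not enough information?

Following every chain through m_6: above m_6 we get m_7, m_5, m_10, m_2, m_1, m_13, m_9.
m_4 is not reached, and no chain runs the other way from m_4 to m_6.
So the given relations leave the order of m_6 and m_4 undetermined.

undetermined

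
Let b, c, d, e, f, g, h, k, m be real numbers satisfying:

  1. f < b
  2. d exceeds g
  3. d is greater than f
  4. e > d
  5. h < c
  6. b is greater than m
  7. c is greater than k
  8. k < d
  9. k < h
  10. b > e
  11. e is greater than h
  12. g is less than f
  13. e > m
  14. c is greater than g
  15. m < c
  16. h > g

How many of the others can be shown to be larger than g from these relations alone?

The elements the relations force above g are h, f, c, d, e, b — no chain reaches any other.
That is 6.

6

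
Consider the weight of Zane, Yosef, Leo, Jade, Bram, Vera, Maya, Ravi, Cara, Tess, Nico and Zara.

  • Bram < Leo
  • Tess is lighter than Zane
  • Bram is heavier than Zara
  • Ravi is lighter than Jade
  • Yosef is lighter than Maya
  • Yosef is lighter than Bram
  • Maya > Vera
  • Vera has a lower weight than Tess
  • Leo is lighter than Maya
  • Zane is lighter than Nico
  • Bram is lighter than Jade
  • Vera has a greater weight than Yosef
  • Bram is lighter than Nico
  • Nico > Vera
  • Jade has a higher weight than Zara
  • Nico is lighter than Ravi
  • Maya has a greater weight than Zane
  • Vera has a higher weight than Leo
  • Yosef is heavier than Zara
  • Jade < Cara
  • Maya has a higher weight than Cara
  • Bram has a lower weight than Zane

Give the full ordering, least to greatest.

Nothing is placed below Zara, so it is least; from there Zara < Yosef; Yosef < Bram; Bram < Leo; Leo < Vera; Vera < Tess; Tess < Zane; Zane < Nico; Nico < Ravi; Ravi < Jade; Jade < Cara; Cara < Maya, each given directly.

Zara < Yosef < Bram < Leo < Vera < Tess < Zane < Nico < Ravi < Jade < Cara < Maya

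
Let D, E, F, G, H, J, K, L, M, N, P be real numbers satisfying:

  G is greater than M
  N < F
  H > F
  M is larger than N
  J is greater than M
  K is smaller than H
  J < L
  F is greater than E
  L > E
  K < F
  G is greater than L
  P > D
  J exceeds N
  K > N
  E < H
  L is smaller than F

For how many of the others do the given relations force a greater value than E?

The elements the relations force above E are L, F, G, H — no chain reaches any other.
That is 4.

4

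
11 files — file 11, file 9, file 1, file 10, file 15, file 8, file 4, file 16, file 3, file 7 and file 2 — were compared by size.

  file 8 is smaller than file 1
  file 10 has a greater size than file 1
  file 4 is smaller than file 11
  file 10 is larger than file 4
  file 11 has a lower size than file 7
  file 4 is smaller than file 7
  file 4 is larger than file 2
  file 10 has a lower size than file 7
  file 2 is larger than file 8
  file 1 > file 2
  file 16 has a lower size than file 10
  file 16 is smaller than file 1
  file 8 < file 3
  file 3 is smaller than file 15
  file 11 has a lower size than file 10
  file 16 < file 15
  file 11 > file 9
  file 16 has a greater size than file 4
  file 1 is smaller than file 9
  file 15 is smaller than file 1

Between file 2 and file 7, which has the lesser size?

Link the given pairs in sequence: file 2 < file 4; file 4 < file 16; file 16 < file 15; file 15 < file 1; file 1 < file 9; file 9 < file 11; file 11 < file 10; file 10 < file 7.
Chaining these gives file 2 < file 4 < file 16 < file 15 < file 1 < file 9 < file 11 < file 10 < file 7.
So file 2 < file 7; file 2 is the smaller of the two.

file 2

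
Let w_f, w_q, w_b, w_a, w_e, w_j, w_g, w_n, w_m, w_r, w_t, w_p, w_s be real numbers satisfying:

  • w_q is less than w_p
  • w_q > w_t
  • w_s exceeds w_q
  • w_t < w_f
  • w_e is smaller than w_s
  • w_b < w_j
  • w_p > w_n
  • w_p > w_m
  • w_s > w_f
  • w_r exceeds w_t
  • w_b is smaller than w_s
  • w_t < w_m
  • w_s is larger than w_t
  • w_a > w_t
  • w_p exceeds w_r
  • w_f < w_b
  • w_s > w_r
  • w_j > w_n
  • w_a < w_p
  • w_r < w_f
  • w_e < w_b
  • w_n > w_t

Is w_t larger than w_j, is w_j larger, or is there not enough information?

w_j

Chaining the given relations: w_t < w_r < w_f < w_b < w_j.
So w_j is larger.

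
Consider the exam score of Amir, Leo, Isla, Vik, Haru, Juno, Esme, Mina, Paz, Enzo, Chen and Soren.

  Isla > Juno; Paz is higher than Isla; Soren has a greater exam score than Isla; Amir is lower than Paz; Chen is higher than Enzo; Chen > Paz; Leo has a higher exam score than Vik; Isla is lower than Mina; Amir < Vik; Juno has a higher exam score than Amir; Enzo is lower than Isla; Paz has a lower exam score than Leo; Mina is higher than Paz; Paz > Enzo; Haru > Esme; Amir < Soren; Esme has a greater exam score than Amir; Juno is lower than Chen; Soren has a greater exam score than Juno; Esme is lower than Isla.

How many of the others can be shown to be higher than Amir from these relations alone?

10

The elements the relations force above Amir are Juno, Vik, Esme, Isla, Paz, Soren, Leo, Haru, Chen, Mina — no chain reaches any other.
That is 10.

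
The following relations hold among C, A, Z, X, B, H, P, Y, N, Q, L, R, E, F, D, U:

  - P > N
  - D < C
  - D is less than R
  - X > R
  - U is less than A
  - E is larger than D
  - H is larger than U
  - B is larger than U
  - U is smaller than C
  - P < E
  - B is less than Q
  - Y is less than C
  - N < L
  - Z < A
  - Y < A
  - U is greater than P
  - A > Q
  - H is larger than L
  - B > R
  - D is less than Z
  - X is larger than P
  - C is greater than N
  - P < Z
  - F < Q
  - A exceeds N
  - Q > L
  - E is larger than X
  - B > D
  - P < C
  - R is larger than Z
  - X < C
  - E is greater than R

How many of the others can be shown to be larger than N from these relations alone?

12

From N the given relations immediately reach P, L, A, C.
From those, U, H, Z, X, E, Q — 10 in total.
From those, R, B — 12 in total.
No other element is forced above N by the given relations, so the count is 12.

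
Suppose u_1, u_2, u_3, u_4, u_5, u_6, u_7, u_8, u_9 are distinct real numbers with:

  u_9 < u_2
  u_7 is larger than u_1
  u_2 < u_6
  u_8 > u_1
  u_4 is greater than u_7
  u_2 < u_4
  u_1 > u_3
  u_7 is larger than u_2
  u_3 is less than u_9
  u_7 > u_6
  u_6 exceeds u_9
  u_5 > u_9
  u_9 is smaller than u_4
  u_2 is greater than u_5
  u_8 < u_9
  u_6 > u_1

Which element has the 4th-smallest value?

Chaining the given pairs: u_3 < u_1 < u_8 < u_9 < u_5 < u_2 < u_6 < u_7 < u_4.
The 4th smallest is u_9.

u_9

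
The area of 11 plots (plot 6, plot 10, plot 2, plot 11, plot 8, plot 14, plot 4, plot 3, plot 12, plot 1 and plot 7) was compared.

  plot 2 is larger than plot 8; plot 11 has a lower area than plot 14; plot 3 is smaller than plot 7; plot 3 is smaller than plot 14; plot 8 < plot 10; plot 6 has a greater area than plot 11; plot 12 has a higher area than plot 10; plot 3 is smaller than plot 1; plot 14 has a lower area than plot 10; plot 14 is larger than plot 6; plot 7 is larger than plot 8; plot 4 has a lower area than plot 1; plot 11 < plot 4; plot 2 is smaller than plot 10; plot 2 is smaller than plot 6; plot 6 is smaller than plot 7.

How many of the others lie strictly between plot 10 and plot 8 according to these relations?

3

The relations place plot 8 below plot 10. An element lies strictly between them when it is forced above plot 8 and also forced below plot 10.
Above plot 8: {plot 2, plot 6, plot 14, plot 7, plot 12}. Below plot 10: {plot 3, plot 11, plot 2, plot 6, plot 14}.
Intersection: {plot 2, plot 6, plot 14} — 3.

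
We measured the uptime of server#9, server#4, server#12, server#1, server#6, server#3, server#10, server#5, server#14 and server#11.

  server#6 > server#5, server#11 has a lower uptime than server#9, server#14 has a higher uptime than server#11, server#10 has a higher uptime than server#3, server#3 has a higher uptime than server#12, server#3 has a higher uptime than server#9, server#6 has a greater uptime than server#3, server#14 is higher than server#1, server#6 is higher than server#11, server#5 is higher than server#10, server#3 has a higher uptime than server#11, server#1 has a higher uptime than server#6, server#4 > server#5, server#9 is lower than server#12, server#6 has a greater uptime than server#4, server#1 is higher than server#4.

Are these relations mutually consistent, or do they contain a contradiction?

Every relation is compatible with server#11 < server#9 < server#12 < server#3 < server#10 < server#5 < server#4 < server#6 < server#1 < server#14; the set is consistent.

consistent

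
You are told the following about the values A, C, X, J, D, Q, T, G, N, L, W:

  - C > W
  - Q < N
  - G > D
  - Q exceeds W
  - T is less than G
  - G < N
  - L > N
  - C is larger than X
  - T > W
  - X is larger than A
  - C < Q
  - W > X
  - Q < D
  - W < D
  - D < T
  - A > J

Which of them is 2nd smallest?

The consecutive relations fix a unique order: J < A < X < W < C < Q < D < T < G < N < L.
The 2nd smallest is A.

A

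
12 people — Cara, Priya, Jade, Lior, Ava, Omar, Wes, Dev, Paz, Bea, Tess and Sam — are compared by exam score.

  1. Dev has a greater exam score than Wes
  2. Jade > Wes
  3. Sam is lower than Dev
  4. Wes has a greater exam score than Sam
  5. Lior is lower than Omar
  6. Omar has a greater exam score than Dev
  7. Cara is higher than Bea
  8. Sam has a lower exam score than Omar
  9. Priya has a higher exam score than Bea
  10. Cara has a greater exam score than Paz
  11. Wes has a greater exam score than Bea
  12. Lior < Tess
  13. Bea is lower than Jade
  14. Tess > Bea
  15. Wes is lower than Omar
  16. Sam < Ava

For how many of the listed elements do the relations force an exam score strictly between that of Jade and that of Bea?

Chaining upward from Bea reaches: Wes, Dev, Omar, Cara, Tess, Priya.
Chaining downward from Jade reaches: Sam, Wes.
Strictly between Bea and Jade are those in both lists: Wes — 1 element.

1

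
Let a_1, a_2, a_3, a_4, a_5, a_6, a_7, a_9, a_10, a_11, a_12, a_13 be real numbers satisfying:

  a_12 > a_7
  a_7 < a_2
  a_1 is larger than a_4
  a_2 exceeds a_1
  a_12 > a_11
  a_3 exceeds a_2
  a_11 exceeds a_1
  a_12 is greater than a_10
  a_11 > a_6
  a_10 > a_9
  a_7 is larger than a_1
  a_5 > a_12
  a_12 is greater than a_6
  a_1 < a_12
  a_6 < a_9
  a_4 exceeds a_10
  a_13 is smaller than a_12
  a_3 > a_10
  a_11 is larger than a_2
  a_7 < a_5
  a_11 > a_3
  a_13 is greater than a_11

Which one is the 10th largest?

a_10

Piecing the relations together gives one ordering: a_6 < a_9 < a_10 < a_4 < a_1 < a_7 < a_2 < a_3 < a_11 < a_13 < a_12 < a_5.
Counting 10 from the largest end gives a_10.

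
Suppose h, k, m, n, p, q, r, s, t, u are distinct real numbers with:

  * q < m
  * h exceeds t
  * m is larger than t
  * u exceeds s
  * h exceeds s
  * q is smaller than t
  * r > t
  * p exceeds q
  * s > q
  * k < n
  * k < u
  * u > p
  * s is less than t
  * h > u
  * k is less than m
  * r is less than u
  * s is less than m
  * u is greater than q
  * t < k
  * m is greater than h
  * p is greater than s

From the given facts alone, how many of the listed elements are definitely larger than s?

The elements the relations force above s are t, k, n, p, r, u, h, m — no chain reaches any other.
That is 8.

8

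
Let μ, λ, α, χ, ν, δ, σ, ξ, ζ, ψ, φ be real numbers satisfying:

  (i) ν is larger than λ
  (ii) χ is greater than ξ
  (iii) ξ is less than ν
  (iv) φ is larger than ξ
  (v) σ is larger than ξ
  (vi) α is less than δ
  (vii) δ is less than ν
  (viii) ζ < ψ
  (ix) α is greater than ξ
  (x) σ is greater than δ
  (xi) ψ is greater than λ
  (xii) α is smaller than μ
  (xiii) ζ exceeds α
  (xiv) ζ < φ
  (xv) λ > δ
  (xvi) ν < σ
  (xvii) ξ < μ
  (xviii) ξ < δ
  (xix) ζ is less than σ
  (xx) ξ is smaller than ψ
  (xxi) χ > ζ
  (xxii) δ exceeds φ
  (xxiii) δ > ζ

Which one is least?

ξ

α is not least since ξ < α; ζ is not least since α < ζ; φ is not least since ξ < φ; χ is not least since ζ < χ; δ is not least since ξ < δ; μ is not least since α < μ; λ is not least since δ < λ; ν is not least since ξ < ν; ψ is not least since λ < ψ; σ is not least since δ < σ.
Only ξ has nothing below it, so ξ is the least.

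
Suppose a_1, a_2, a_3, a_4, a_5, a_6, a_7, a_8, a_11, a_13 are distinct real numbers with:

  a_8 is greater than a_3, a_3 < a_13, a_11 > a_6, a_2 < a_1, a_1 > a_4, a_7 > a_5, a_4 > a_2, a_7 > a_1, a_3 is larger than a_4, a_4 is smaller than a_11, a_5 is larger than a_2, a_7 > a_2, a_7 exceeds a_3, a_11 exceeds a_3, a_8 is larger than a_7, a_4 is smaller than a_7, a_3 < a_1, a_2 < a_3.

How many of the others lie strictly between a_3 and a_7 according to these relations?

1

Chaining upward from a_3 reaches: a_11, a_13, a_1, a_8.
Chaining downward from a_7 reaches: a_2, a_4, a_5, a_1.
Strictly between a_3 and a_7 are those in both lists: a_1 — 1 element.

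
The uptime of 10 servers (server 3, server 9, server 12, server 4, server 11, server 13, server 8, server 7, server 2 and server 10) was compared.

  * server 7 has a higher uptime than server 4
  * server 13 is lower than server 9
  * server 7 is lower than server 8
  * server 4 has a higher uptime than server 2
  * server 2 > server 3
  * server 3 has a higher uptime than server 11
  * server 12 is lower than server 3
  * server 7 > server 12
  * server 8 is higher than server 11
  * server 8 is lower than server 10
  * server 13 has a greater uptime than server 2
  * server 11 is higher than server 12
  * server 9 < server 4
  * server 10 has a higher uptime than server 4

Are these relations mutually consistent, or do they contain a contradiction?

consistent

The single ordering server 12 < server 11 < server 3 < server 2 < server 13 < server 9 < server 4 < server 7 < server 8 < server 10 satisfies every listed relation, so no contradiction arises.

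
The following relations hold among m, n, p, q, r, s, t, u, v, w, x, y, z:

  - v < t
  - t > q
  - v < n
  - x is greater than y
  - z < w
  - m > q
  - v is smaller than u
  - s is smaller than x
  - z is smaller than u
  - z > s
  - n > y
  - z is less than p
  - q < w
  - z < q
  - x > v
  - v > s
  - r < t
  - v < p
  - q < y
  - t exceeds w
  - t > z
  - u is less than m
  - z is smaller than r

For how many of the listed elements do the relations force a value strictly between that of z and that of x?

2

Chaining upward from z reaches: q, r, w, t, p, u, y, m, n.
Chaining downward from x reaches: s, q, v, y.
Strictly between z and x are those in both lists: q, y — 2 elements.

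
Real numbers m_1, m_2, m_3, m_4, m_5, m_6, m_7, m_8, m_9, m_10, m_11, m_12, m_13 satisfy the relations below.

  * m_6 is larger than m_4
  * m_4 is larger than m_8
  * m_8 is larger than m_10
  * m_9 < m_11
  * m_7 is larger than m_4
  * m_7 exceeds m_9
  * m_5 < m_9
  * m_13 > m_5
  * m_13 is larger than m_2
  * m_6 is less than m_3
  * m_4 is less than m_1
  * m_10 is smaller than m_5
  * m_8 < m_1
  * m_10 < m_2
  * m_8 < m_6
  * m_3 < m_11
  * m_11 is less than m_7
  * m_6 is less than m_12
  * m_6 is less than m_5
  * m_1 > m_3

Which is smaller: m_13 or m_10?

m_10

m_10 < m_8 and m_8 < m_4 give m_10 < m_4.
Then m_4 < m_6 extends the chain to m_6.
Then m_6 < m_5 extends the chain to m_5.
With m_5 < m_13: m_10 < m_8 < m_4 < m_6 < m_5 < m_13.
So m_10 < m_13; m_10 is the smaller of the two.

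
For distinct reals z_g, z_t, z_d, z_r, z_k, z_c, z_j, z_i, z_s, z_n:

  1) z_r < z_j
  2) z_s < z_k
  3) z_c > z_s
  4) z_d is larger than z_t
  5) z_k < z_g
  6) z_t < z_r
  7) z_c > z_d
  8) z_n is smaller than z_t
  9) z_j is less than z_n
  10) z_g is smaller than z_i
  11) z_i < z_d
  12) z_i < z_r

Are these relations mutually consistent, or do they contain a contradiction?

We have z_t < z_r stated directly, yet also z_r < z_j < z_n < z_t by chaining the others — so z_r < z_t. Contradiction.

inconsistent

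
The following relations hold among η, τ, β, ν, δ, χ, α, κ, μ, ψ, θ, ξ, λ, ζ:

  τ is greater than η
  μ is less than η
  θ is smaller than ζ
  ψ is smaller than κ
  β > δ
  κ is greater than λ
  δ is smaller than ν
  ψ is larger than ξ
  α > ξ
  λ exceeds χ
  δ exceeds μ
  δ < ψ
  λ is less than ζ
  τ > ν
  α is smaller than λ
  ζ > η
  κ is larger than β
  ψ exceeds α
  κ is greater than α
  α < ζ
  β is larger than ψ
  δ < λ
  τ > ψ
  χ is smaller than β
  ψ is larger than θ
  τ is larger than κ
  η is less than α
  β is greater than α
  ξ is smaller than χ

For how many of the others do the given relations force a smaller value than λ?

6

The elements the relations force below λ are μ, ξ, η, α, δ, χ — no chain reaches any other.
That is 6.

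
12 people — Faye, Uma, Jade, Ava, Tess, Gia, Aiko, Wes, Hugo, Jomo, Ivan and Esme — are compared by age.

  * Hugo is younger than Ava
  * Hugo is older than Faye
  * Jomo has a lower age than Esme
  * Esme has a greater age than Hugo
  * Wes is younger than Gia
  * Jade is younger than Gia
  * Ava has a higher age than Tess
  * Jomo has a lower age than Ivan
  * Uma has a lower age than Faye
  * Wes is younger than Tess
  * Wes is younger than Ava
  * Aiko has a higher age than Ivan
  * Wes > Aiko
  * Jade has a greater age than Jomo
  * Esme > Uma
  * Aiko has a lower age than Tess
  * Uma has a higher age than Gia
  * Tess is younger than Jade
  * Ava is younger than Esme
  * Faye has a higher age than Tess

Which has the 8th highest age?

Piecing the relations together gives one ordering: Jomo < Ivan < Aiko < Wes < Tess < Jade < Gia < Uma < Faye < Hugo < Ava < Esme.
The 8th largest is Tess.

Tess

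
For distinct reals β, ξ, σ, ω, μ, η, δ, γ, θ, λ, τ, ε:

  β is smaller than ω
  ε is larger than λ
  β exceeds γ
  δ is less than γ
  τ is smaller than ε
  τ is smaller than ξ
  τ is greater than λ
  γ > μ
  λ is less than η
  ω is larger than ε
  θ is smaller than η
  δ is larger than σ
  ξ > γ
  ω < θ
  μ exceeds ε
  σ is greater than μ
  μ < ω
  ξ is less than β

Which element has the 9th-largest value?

Chaining the given pairs: λ < τ < ε < μ < σ < δ < γ < ξ < β < ω < θ < η.
The 9th largest is μ.

μ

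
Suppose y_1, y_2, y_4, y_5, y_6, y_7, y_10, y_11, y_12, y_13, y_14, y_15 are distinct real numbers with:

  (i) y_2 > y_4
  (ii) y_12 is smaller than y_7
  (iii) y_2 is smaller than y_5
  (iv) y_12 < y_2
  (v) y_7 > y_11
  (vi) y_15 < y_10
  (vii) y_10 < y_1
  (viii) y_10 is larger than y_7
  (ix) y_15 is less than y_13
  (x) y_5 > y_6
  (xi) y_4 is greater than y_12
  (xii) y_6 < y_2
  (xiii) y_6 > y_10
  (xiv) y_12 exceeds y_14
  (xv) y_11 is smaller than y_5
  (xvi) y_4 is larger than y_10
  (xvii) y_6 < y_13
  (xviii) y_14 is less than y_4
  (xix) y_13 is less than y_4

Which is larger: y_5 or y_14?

Chaining the given relations: y_14 < y_12 < y_7 < y_10 < y_6 < y_5.
So y_14 < y_5; y_5 is the larger of the two.

y_5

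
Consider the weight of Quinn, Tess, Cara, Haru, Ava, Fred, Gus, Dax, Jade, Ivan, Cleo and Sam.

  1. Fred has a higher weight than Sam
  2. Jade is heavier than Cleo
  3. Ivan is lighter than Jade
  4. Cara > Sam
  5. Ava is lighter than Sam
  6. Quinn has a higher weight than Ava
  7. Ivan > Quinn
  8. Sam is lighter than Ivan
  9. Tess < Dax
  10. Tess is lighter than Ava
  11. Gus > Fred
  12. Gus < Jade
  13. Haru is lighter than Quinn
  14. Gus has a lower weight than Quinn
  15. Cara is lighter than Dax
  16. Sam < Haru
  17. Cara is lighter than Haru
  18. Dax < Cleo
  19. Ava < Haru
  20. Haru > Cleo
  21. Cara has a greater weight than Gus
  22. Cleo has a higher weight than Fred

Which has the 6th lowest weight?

Cara

The consecutive relations fix a unique order: Tess < Ava < Sam < Fred < Gus < Cara < Dax < Cleo < Haru < Quinn < Ivan < Jade.
The 6th smallest is Cara.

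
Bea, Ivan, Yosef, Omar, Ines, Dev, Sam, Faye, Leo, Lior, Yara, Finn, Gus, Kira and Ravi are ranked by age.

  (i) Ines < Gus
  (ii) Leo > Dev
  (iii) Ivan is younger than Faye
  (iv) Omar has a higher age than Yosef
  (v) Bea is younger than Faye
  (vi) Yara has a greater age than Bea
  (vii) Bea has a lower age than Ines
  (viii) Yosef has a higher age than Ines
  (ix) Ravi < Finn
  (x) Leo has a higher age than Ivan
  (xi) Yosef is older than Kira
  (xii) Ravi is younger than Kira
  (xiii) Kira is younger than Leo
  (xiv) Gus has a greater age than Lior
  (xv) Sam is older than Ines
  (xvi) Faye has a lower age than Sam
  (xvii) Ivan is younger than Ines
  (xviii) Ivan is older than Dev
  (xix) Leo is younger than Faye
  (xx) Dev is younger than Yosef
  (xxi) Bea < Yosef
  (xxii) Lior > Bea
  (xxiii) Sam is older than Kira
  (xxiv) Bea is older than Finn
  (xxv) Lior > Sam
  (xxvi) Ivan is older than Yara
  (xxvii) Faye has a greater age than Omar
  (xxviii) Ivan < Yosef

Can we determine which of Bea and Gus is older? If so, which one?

Gus

Bea < Yara < Ivan < Ines < Yosef < Omar < Faye < Sam < Lior < Gus, by transitivity through Yara, Ivan, Ines, Yosef, Omar, Faye, Sam, Lior.
So Gus is older.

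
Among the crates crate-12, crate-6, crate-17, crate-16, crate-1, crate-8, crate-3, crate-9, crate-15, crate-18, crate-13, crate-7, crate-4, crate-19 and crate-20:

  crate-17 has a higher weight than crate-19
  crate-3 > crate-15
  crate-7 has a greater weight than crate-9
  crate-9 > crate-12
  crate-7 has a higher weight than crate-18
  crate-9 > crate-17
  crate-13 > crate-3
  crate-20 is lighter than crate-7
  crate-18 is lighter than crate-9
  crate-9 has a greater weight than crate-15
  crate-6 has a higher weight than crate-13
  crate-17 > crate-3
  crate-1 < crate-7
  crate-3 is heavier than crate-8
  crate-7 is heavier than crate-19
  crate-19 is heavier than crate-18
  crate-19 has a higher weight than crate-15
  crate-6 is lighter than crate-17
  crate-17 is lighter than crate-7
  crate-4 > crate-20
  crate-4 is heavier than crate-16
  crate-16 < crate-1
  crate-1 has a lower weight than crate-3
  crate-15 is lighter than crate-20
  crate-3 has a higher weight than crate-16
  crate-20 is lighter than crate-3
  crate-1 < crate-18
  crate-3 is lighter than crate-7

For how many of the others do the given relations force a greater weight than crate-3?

5

Directly above crate-3: crate-13, crate-17, crate-7.
One step further: crate-6, crate-9 (5 so far).
Nothing else is reachable above crate-3; 5 in all.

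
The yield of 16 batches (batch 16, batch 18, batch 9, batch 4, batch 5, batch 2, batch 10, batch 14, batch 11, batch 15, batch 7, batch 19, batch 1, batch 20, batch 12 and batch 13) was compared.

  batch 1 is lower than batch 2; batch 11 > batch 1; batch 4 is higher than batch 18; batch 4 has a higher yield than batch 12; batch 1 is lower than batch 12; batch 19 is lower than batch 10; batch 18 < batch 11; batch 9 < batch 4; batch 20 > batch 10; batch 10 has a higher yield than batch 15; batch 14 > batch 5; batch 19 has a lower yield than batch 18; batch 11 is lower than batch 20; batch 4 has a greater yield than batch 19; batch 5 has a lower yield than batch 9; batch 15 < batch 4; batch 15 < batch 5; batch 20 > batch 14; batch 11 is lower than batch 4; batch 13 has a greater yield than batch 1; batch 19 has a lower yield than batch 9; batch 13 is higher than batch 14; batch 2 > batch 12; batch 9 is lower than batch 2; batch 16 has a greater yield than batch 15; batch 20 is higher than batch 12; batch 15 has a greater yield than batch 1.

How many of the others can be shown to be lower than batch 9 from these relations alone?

From batch 9 the given relations immediately reach batch 19, batch 5.
From those, batch 15 — 3 in total.
From those, batch 1 — 4 in total.
No other element is forced below batch 9 by the given relations, so the count is 4.

4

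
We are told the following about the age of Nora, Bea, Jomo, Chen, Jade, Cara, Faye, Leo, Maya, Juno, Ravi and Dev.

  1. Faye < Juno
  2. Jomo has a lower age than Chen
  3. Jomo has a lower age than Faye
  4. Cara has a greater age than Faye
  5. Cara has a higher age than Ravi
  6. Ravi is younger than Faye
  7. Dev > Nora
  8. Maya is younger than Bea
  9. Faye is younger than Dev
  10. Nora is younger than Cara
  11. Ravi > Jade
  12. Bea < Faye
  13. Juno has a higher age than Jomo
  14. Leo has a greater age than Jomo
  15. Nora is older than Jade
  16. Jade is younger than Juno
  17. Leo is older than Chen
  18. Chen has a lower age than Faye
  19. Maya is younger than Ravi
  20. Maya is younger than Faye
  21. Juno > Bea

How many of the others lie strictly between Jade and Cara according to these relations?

Chaining upward from Jade reaches: Ravi, Nora, Faye, Dev, Juno.
Chaining downward from Cara reaches: Jomo, Maya, Ravi, Bea, Chen, Nora, Faye.
Strictly between Jade and Cara are those in both lists: Ravi, Nora, Faye — 3 elements.

3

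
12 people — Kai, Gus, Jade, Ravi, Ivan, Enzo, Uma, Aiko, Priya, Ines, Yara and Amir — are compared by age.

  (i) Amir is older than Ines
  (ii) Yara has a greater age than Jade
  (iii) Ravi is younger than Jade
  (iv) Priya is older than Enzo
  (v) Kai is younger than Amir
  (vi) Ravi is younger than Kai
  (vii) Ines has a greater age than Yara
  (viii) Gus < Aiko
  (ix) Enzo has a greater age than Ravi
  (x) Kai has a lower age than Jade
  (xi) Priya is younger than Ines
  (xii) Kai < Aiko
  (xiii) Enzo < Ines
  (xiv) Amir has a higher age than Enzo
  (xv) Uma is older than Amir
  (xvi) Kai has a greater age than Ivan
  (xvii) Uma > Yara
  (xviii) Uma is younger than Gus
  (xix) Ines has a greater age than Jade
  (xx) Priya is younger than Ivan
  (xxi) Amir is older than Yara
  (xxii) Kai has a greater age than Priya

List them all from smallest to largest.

Ravi < Enzo < Priya < Ivan < Kai < Jade < Yara < Ines < Amir < Uma < Gus < Aiko

Each adjacent pair is fixed by a given relation: Ravi < Enzo; Enzo < Priya; Priya < Ivan; Ivan < Kai; Kai < Jade; Jade < Yara; Yara < Ines; Ines < Amir; Amir < Uma; Uma < Gus; Gus < Aiko. Chaining them end to end gives the full order.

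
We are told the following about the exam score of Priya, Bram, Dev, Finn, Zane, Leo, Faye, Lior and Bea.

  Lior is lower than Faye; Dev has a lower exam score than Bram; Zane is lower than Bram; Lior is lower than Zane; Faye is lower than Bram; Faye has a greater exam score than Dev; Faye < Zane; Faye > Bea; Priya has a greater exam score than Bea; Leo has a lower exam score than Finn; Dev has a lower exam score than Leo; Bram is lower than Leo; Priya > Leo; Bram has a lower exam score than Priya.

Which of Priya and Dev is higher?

Dev < Faye and Faye < Zane give Dev < Zane.
With Zane < Bram: Dev < Faye < Zane < Bram.
Then Bram < Leo extends the chain to Leo.
With Leo < Priya: Dev < Faye < Zane < Bram < Leo < Priya.
So Dev < Priya; Priya is the higher of the two.

Priya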